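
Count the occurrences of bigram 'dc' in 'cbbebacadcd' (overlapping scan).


Scanning 'cbbebacadcd' for bigram 'dc':
  Position 0: 'cb' -> no
  Position 1: 'bb' -> no
  Position 2: 'be' -> no
  Position 3: 'eb' -> no
  Position 4: 'ba' -> no
  Position 5: 'ac' -> no
  Position 6: 'ca' -> no
  Position 7: 'ad' -> no
  Position 8: 'dc' -> MATCH
  Position 9: 'cd' -> no
Total matches: 1

1


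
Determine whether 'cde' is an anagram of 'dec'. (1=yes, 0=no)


Sort characters of 'cde': 'cde'
Sort characters of 'dec': 'cde'
Sorted forms match -> they ARE anagrams
Result: 1

1


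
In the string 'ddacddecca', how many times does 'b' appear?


Scanning 'ddacddecca' for 'b':
  No matches found.
Total occurrences of 'b': 0

0


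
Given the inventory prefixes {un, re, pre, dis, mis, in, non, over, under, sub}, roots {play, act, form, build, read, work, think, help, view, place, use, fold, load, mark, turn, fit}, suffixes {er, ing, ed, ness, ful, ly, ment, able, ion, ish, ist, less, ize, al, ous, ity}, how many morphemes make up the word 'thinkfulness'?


Segmenting 'thinkfulness' against the inventory:
  'think' -> root (morpheme 1)
  'ful' -> suffix (morpheme 2)
  'ness' -> suffix (morpheme 3)
Total morphemes: 3

3


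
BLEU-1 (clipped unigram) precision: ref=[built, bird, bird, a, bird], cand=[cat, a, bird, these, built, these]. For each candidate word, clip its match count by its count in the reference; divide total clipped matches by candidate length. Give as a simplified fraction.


Reference word counts: {'a': 1, 'bird': 3, 'built': 1}
Checking each candidate word (with clipping):
  'cat' -> not in reference -> no match (matches: 0)
  'a' -> in reference (ref count 1, used 1/1) -> match (matches: 1)
  'bird' -> in reference (ref count 3, used 1/3) -> match (matches: 2)
  'these' -> not in reference -> no match (matches: 2)
  'built' -> in reference (ref count 1, used 1/1) -> match (matches: 3)
  'these' -> not in reference -> no match (matches: 3)
Clipped matches: 3, Candidate length: 6
Precision = 3/6 = 1/2

1/2


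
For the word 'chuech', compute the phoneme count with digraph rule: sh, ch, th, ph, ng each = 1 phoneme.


Parsing 'chuech' greedily, digraphs first:
  'ch' -> digraph (1 consonant phoneme) (phonemes so far: 1)
  'u' -> vowel phoneme (phonemes so far: 2)
  'e' -> vowel phoneme (phonemes so far: 3)
  'ch' -> digraph (1 consonant phoneme) (phonemes so far: 4)
Total phonemes: 4

4


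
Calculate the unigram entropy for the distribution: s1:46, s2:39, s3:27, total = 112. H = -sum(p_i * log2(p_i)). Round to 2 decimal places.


Computing entropy H = -sum(p_i * log2(p_i)):
  s1: p = 46/112 = 0.4107, -p*log2(p) = 0.5273
  s2: p = 39/112 = 0.3482, -p*log2(p) = 0.5300
  s3: p = 27/112 = 0.2411, -p*log2(p) = 0.4948
H = sum of terms = 1.5521
Rounded to 2 decimals: 1.55

1.55


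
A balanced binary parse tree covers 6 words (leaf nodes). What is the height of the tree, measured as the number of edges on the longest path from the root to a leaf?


In a balanced binary tree with n leaves the deepest leaf is ceil(log2(n)) edges below the root.
log2(6) = 2.5850
ceil(2.5850) = 3
height (edges) = 3

3


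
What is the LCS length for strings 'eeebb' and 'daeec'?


DP table for LCS of 'eeebb' and 'daeec':
       d  a  e  e  c
    0  0  0  0  0  0
  e 0  0  0  1  1  1
  e 0  0  0  1  2  2
  e 0  0  0  1  2  2
  b 0  0  0  1  2  2
  b 0  0  0  1  2  2
LCS: 'ee'
LCS length = 2

2


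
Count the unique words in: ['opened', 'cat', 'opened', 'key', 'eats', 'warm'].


Listing all tokens and tracking unique types:
  Token 1: 'opened' -> NEW (unique so far: 1)
  Token 2: 'cat' -> NEW (unique so far: 2)
  Token 3: 'opened' -> duplicate (unique so far: 2)
  Token 4: 'key' -> NEW (unique so far: 3)
  Token 5: 'eats' -> NEW (unique so far: 4)
  Token 6: 'warm' -> NEW (unique so far: 5)
Unique types: ('cat', 'eats', 'key', 'opened', 'warm')
Vocabulary size: 5

5


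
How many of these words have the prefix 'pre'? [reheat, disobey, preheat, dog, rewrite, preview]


Checking each word for prefix 'pre':
  'reheat' -> no (count: 0)
  'disobey' -> no (count: 0)
  'preheat' -> YES, starts with 'pre' (count: 1)
  'dog' -> no (count: 1)
  'rewrite' -> no (count: 1)
  'preview' -> YES, starts with 'pre' (count: 2)
Total with prefix 'pre': 2

2


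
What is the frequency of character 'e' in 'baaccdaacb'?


Scanning 'baaccdaacb' for 'e':
  No matches found.
Total occurrences of 'e': 0

0


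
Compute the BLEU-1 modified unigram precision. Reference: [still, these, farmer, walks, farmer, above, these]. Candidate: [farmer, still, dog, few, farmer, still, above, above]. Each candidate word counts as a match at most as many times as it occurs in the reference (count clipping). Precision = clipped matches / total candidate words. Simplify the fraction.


Reference word counts: {'above': 1, 'farmer': 2, 'still': 1, 'these': 2, 'walks': 1}
Checking each candidate word (with clipping):
  'farmer' -> in reference (ref count 2, used 1/2) -> match (matches: 1)
  'still' -> in reference (ref count 1, used 1/1) -> match (matches: 2)
  'dog' -> not in reference -> no match (matches: 2)
  'few' -> not in reference -> no match (matches: 2)
  'farmer' -> in reference (ref count 2, used 2/2) -> match (matches: 3)
  'still' -> ref count 1 already used up (1/1) -> clipped, no match (matches: 3)
  'above' -> in reference (ref count 1, used 1/1) -> match (matches: 4)
  'above' -> ref count 1 already used up (1/1) -> clipped, no match (matches: 4)
Clipped matches: 4, Candidate length: 8
Precision = 4/8 = 1/2

1/2


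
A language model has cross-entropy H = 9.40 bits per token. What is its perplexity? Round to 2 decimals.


Perplexity formula: PP = 2^H
H = 9.40
PP = 2^9.40
Decompose: 2^9.40 = 2^9 * 2^0.40
2^9 = 512, 2^0.40 ~ 1.3195079
PP ~ 512 * 1.3195079 = 675.5880448
Rounded to 2 decimals: 675.59

675.59


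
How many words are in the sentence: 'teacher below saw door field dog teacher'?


Counting words by splitting on spaces:
  Word 1: 'teacher'
  Word 2: 'below'
  Word 3: 'saw'
  Word 4: 'door'
  Word 5: 'field'
  Word 6: 'dog'
  Word 7: 'teacher'
Total words: 7

7


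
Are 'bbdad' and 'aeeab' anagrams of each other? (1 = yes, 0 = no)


Sort characters of 'bbdad': 'abbdd'
Sort characters of 'aeeab': 'aabee'
Sorted forms differ -> they are NOT anagrams
Result: 0

0


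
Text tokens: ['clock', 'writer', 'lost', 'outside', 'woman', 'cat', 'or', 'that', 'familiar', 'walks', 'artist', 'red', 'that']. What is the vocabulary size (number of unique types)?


Listing all tokens and tracking unique types:
  Token 1: 'clock' -> NEW (unique so far: 1)
  Token 2: 'writer' -> NEW (unique so far: 2)
  Token 3: 'lost' -> NEW (unique so far: 3)
  Token 4: 'outside' -> NEW (unique so far: 4)
  Token 5: 'woman' -> NEW (unique so far: 5)
  Token 6: 'cat' -> NEW (unique so far: 6)
  Token 7: 'or' -> NEW (unique so far: 7)
  Token 8: 'that' -> NEW (unique so far: 8)
  Token 9: 'familiar' -> NEW (unique so far: 9)
  Token 10: 'walks' -> NEW (unique so far: 10)
  Token 11: 'artist' -> NEW (unique so far: 11)
  Token 12: 'red' -> NEW (unique so far: 12)
  Token 13: 'that' -> duplicate (unique so far: 12)
Unique types: ('artist', 'cat', 'clock', 'familiar', 'lost', 'or', 'outside', 'red', 'that', 'walks', 'woman', 'writer')
Vocabulary size: 12

12


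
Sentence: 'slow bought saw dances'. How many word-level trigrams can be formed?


Word trigrams from [4] words:
  Trigram 1: (slow bought saw)
  Trigram 2: (bought saw dances)
Total word trigrams: 4 - 2 = 2

2


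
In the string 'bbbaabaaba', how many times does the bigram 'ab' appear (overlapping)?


Scanning 'bbbaabaaba' for bigram 'ab':
  Position 0: 'bb' -> no
  Position 1: 'bb' -> no
  Position 2: 'ba' -> no
  Position 3: 'aa' -> no
  Position 4: 'ab' -> MATCH
  Position 5: 'ba' -> no
  Position 6: 'aa' -> no
  Position 7: 'ab' -> MATCH
  Position 8: 'ba' -> no
Total matches: 2

2


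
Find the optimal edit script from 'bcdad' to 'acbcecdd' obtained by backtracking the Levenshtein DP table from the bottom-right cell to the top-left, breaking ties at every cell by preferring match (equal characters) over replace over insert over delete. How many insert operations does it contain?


Edit distance = 5. Backtracking from cell (5, 8) with preference match > replace > insert > delete,
then listing the resulting alignment 'bcdad' -> 'acbcecdd' left to right:
  Step 1: insert 'a' [insertion #1]
  Step 2: insert 'c' [insertion #2]
  Step 3: keep 'b'
  Step 4: keep 'c'
  Step 5: insert 'e' [insertion #3]
  Step 6: replace d->c
  Step 7: replace a->d
  Step 8: keep 'd'
Total insertions: 3

3


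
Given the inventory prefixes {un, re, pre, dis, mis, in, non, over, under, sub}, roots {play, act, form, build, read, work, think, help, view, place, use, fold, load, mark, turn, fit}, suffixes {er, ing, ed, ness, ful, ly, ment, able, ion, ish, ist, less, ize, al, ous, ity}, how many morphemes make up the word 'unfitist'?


Segmenting 'unfitist' against the inventory:
  'un' -> prefix (morpheme 1)
  'fit' -> root (morpheme 2)
  'ist' -> suffix (morpheme 3)
Total morphemes: 3

3


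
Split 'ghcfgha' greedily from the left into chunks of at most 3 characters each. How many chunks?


'ghcfgha' has 7 characters.
Chunking with max size 3:
  Chunk 1: 'ghc' (positions 0-2)
  Chunk 2: 'fgh' (positions 3-5)
  Chunk 3: 'a' (positions 6-6)
Total chunks: ceil(7 / 3) = 3

3


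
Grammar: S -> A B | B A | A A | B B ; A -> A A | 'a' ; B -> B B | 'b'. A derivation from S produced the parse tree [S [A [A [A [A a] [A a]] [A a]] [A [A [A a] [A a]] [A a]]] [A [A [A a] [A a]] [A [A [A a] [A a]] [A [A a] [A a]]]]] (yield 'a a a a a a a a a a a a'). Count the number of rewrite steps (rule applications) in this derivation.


Every bracketed nonterminal node [X ...] in the tree is produced by exactly one rule application.
Reading the tree off as a leftmost derivation:
  Step 1: S  =>  A A   (applied S -> A A)
  Step 2: A A  =>  A A A   (applied A -> A A)
  Step 3: A A A  =>  A A A A   (applied A -> A A)
  Step 4: A A A A  =>  A A A A A   (applied A -> A A)
  Step 5: A A A A A  =>  a A A A A   (applied A -> a)
  Step 6: a A A A A  =>  a a A A A   (applied A -> a)
  Step 7: a a A A A  =>  a a a A A   (applied A -> a)
  Step 8: a a a A A  =>  a a a A A A   (applied A -> A A)
  Step 9: a a a A A A  =>  a a a A A A A   (applied A -> A A)
  Step 10: a a a A A A A  =>  a a a a A A A   (applied A -> a)
  Step 11: a a a a A A A  =>  a a a a a A A   (applied A -> a)
  Step 12: a a a a a A A  =>  a a a a a a A   (applied A -> a)
  Step 13: a a a a a a A  =>  a a a a a a A A   (applied A -> A A)
  Step 14: a a a a a a A A  =>  a a a a a a A A A   (applied A -> A A)
  Step 15: a a a a a a A A A  =>  a a a a a a a A A   (applied A -> a)
  Step 16: a a a a a a a A A  =>  a a a a a a a a A   (applied A -> a)
  Step 17: a a a a a a a a A  =>  a a a a a a a a A A   (applied A -> A A)
  Step 18: a a a a a a a a A A  =>  a a a a a a a a A A A   (applied A -> A A)
  Step 19: a a a a a a a a A A A  =>  a a a a a a a a a A A   (applied A -> a)
  Step 20: a a a a a a a a a A A  =>  a a a a a a a a a a A   (applied A -> a)
  Step 21: a a a a a a a a a a A  =>  a a a a a a a a a a A A   (applied A -> A A)
  Step 22: a a a a a a a a a a A A  =>  a a a a a a a a a a a A   (applied A -> a)
  Step 23: a a a a a a a a a a a A  =>  a a a a a a a a a a a a   (applied A -> a)
Final yield: a a a a a a a a a a a a
Total rewrite steps: 23

23


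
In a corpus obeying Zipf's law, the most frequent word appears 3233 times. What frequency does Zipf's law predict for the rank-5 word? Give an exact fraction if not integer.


Zipf's law: freq(rank) = f1 / rank
f1 = 3233, rank = 5
freq = 3233 / 5
GCD(3233, 5) = 1
Simplified: 3233/5

3233/5


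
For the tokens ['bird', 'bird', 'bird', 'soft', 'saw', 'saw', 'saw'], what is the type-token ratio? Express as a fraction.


Tokens: 7
Unique types: ('bird', 'saw', 'soft') = 3
TTR = 3/7
Already in lowest terms.

3/7


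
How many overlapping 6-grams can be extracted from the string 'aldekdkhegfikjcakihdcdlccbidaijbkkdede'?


String 'aldekdkhegfikjcakihdcdlccbidaijbkkdede' has length L = 38.
Number of overlapping n-grams = L - n + 1
Substituting: 38 - 6 + 1 = 33

33


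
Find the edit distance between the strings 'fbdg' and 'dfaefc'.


Building DP table for s1='fbdg' (len 4) and s2='dfaefc' (len 6):
       d  f  a  e  f  c
    0  1  2  3  4  5  6
  f 1  1  1  2  3  4  5
  b 2  2  2  2  3  4  5
  d 3  2  3  3  3  4  5
  g 4  3  3  4  4  4  5
Edit distance = dp[4][6] = 5

5


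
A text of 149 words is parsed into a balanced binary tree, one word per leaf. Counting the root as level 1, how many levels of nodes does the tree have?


In a balanced binary tree with n leaves the deepest leaf is ceil(log2(n)) edges below the root,
so counting node levels inclusive of root and leaves gives ceil(log2(n)) + 1 levels.
log2(149) = 7.2192
ceil(7.2192) = 8
levels = 8 + 1 = 9

9


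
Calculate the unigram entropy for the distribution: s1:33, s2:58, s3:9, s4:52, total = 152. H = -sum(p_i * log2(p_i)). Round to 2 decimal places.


Computing entropy H = -sum(p_i * log2(p_i)):
  s1: p = 33/152 = 0.2171, -p*log2(p) = 0.4784
  s2: p = 58/152 = 0.3816, -p*log2(p) = 0.5304
  s3: p = 9/152 = 0.0592, -p*log2(p) = 0.2415
  s4: p = 52/152 = 0.3421, -p*log2(p) = 0.5294
H = sum of terms = 1.7797
Rounded to 2 decimals: 1.78

1.78


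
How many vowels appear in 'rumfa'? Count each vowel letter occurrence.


Scanning each character of 'rumfa':
  Position 1: 'r' -> consonant (running count: 0)
  Position 2: 'u' -> vowel (running count: 1)
  Position 3: 'm' -> consonant (running count: 1)
  Position 4: 'f' -> consonant (running count: 1)
  Position 5: 'a' -> vowel (running count: 2)
Total vowels: 2

2


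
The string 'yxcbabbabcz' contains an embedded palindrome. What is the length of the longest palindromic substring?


Scanning 'yxcbabbabcz' for palindromic substrings.
Substring at positions 2-9: 'cbabbabc'.
Check: reverse('cbabbabc') = 'cbabbabc' -> palindrome confirmed.
Neighbouring characters ('x' / 'z') break symmetry, so it cannot extend further.
No longer palindromic substring exists; longest length = 8

8


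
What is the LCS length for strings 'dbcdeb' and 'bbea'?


DP table for LCS of 'dbcdeb' and 'bbea':
       b  b  e  a
    0  0  0  0  0
  d 0  0  0  0  0
  b 0  1  1  1  1
  c 0  1  1  1  1
  d 0  1  1  1  1
  e 0  1  1  2  2
  b 0  1  2  2  2
LCS: 'be'
LCS length = 2

2


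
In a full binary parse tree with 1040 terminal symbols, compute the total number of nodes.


Leaf nodes (terminals): 1040
Internal nodes = n - 1 = 1040 - 1 = 1039
Total = leaves + internal = 1040 + 1039 = 2079

2079


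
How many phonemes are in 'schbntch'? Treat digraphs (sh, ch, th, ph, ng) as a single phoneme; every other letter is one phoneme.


Parsing 'schbntch' greedily, digraphs first:
  's' -> consonant phoneme (phonemes so far: 1)
  'ch' -> digraph (1 consonant phoneme) (phonemes so far: 2)
  'b' -> consonant phoneme (phonemes so far: 3)
  'n' -> consonant phoneme (phonemes so far: 4)
  't' -> consonant phoneme (phonemes so far: 5)
  'ch' -> digraph (1 consonant phoneme) (phonemes so far: 6)
Total phonemes: 6

6


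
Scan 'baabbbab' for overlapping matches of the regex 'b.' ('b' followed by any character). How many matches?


Pattern: b. means 'b' followed by any character.
Scanning 'baabbbab' position-by-position:
  Pos 0: window 'ba' -> MATCH
  Pos 1: window 'aa' -> no
  Pos 2: window 'ab' -> no
  Pos 3: window 'bb' -> MATCH
  Pos 4: window 'bb' -> MATCH
  Pos 5: window 'ba' -> MATCH
  Pos 6: window 'ab' -> no
  Pos 7: window 'b' -> no
Total matches: 4

4


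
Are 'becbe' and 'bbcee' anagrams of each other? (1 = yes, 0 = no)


Sort characters of 'becbe': 'bbcee'
Sort characters of 'bbcee': 'bbcee'
Sorted forms match -> they ARE anagrams
Result: 1

1


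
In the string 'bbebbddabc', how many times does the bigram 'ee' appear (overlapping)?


Scanning 'bbebbddabc' for bigram 'ee':
  Position 0: 'bb' -> no
  Position 1: 'be' -> no
  Position 2: 'eb' -> no
  Position 3: 'bb' -> no
  Position 4: 'bd' -> no
  Position 5: 'dd' -> no
  Position 6: 'da' -> no
  Position 7: 'ab' -> no
  Position 8: 'bc' -> no
Total matches: 0

0


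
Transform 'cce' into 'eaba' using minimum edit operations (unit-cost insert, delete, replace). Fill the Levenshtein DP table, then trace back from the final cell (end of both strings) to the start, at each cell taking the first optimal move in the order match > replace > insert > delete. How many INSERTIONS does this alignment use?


Edit distance = 4. Backtracking from cell (3, 4) with preference match > replace > insert > delete,
then listing the resulting alignment 'cce' -> 'eaba' left to right:
  Step 1: insert 'e' [insertion #1]
  Step 2: replace c->a
  Step 3: replace c->b
  Step 4: replace e->a
Total insertions: 1

1


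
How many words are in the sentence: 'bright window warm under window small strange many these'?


Counting words by splitting on spaces:
  Word 1: 'bright'
  Word 2: 'window'
  Word 3: 'warm'
  Word 4: 'under'
  Word 5: 'window'
  Word 6: 'small'
  Word 7: 'strange'
  Word 8: 'many'
  Word 9: 'these'
Total words: 9

9


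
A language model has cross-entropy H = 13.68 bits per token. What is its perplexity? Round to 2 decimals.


Perplexity formula: PP = 2^H
H = 13.68
PP = 2^13.68
Decompose: 2^13.68 = 2^13 * 2^0.68
2^13 = 8192, 2^0.68 ~ 1.6021398
PP ~ 8192 * 1.6021398 = 13124.7292416
Rounded to 2 decimals: 13124.73

13124.73


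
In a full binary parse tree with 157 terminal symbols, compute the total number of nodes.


Leaf nodes (terminals): 157
Internal nodes = n - 1 = 157 - 1 = 156
Total = leaves + internal = 157 + 156 = 313

313


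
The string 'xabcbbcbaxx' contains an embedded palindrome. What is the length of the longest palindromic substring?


Scanning 'xabcbbcbaxx' for palindromic substrings.
Substring at positions 0-9: 'xabcbbcbax'.
Check: reverse('xabcbbcbax') = 'xabcbbcbax' -> palindrome confirmed.
Neighbouring characters ('-' / 'x') break symmetry, so it cannot extend further.
No longer palindromic substring exists; longest length = 10

10


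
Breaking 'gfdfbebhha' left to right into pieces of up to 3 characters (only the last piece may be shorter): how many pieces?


'gfdfbebhha' has 10 characters.
Chunking with max size 3:
  Chunk 1: 'gfd' (positions 0-2)
  Chunk 2: 'fbe' (positions 3-5)
  Chunk 3: 'bhh' (positions 6-8)
  Chunk 4: 'a' (positions 9-9)
Total chunks: ceil(10 / 3) = 4

4


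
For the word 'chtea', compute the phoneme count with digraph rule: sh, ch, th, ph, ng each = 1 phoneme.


Parsing 'chtea' greedily, digraphs first:
  'ch' -> digraph (1 consonant phoneme) (phonemes so far: 1)
  't' -> consonant phoneme (phonemes so far: 2)
  'e' -> vowel phoneme (phonemes so far: 3)
  'a' -> vowel phoneme (phonemes so far: 4)
Total phonemes: 4

4


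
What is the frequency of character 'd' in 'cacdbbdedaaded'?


Scanning 'cacdbbdedaaded' for 'd':
  Position 3: 'd' -> MATCH (count: 1)
  Position 6: 'd' -> MATCH (count: 2)
  Position 8: 'd' -> MATCH (count: 3)
  Position 11: 'd' -> MATCH (count: 4)
  Position 13: 'd' -> MATCH (count: 5)
Total occurrences of 'd': 5

5


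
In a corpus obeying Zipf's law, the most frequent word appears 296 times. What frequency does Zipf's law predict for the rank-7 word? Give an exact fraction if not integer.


Zipf's law: freq(rank) = f1 / rank
f1 = 296, rank = 7
freq = 296 / 7
GCD(296, 7) = 1
Simplified: 296/7

296/7


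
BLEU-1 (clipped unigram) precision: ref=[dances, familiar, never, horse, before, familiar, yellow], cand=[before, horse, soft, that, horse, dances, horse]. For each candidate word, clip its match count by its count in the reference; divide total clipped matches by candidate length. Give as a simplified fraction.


Reference word counts: {'before': 1, 'dances': 1, 'familiar': 2, 'horse': 1, 'never': 1, 'yellow': 1}
Checking each candidate word (with clipping):
  'before' -> in reference (ref count 1, used 1/1) -> match (matches: 1)
  'horse' -> in reference (ref count 1, used 1/1) -> match (matches: 2)
  'soft' -> not in reference -> no match (matches: 2)
  'that' -> not in reference -> no match (matches: 2)
  'horse' -> ref count 1 already used up (1/1) -> clipped, no match (matches: 2)
  'dances' -> in reference (ref count 1, used 1/1) -> match (matches: 3)
  'horse' -> ref count 1 already used up (1/1) -> clipped, no match (matches: 3)
Clipped matches: 3, Candidate length: 7
Precision = 3/7

3/7


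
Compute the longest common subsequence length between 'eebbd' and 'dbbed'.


DP table for LCS of 'eebbd' and 'dbbed':
       d  b  b  e  d
    0  0  0  0  0  0
  e 0  0  0  0  1  1
  e 0  0  0  0  1  1
  b 0  0  1  1  1  1
  b 0  0  1  2  2  2
  d 0  1  1  2  2  3
LCS: 'bbd'
LCS length = 3

3


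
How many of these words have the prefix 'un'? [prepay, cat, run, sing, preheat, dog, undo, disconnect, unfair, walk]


Checking each word for prefix 'un':
  'prepay' -> no (count: 0)
  'cat' -> no (count: 0)
  'run' -> no (count: 0)
  'sing' -> no (count: 0)
  'preheat' -> no (count: 0)
  'dog' -> no (count: 0)
  'undo' -> YES, starts with 'un' (count: 1)
  'disconnect' -> no (count: 1)
  'unfair' -> YES, starts with 'un' (count: 2)
  'walk' -> no (count: 2)
Total with prefix 'un': 2

2


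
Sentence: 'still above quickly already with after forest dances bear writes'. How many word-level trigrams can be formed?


Word trigrams from [10] words:
  Trigram 1: (still above quickly)
  Trigram 2: (above quickly already)
  Trigram 3: (quickly already with)
  Trigram 4: (already with after)
  Trigram 5: (with after forest)
  Trigram 6: (after forest dances)
  Trigram 7: (forest dances bear)
  Trigram 8: (dances bear writes)
Total word trigrams: 10 - 2 = 8

8


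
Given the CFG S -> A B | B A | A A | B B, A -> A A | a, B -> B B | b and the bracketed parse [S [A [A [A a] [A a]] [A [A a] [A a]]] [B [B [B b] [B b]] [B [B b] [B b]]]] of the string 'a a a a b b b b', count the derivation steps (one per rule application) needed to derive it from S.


Every bracketed nonterminal node [X ...] in the tree is produced by exactly one rule application.
Reading the tree off as a leftmost derivation:
  Step 1: S  =>  A B   (applied S -> A B)
  Step 2: A B  =>  A A B   (applied A -> A A)
  Step 3: A A B  =>  A A A B   (applied A -> A A)
  Step 4: A A A B  =>  a A A B   (applied A -> a)
  Step 5: a A A B  =>  a a A B   (applied A -> a)
  Step 6: a a A B  =>  a a A A B   (applied A -> A A)
  Step 7: a a A A B  =>  a a a A B   (applied A -> a)
  Step 8: a a a A B  =>  a a a a B   (applied A -> a)
  Step 9: a a a a B  =>  a a a a B B   (applied B -> B B)
  Step 10: a a a a B B  =>  a a a a B B B   (applied B -> B B)
  Step 11: a a a a B B B  =>  a a a a b B B   (applied B -> b)
  Step 12: a a a a b B B  =>  a a a a b b B   (applied B -> b)
  Step 13: a a a a b b B  =>  a a a a b b B B   (applied B -> B B)
  Step 14: a a a a b b B B  =>  a a a a b b b B   (applied B -> b)
  Step 15: a a a a b b b B  =>  a a a a b b b b   (applied B -> b)
Final yield: a a a a b b b b
Total rewrite steps: 15

15


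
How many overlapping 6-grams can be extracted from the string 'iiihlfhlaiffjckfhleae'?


String 'iiihlfhlaiffjckfhleae' has length L = 21.
Number of overlapping n-grams = L - n + 1
Substituting: 21 - 6 + 1 = 16

16


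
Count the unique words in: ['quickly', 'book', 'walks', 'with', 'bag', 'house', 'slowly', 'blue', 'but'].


Listing all tokens and tracking unique types:
  Token 1: 'quickly' -> NEW (unique so far: 1)
  Token 2: 'book' -> NEW (unique so far: 2)
  Token 3: 'walks' -> NEW (unique so far: 3)
  Token 4: 'with' -> NEW (unique so far: 4)
  Token 5: 'bag' -> NEW (unique so far: 5)
  Token 6: 'house' -> NEW (unique so far: 6)
  Token 7: 'slowly' -> NEW (unique so far: 7)
  Token 8: 'blue' -> NEW (unique so far: 8)
  Token 9: 'but' -> NEW (unique so far: 9)
Unique types: ('bag', 'blue', 'book', 'but', 'house', 'quickly', 'slowly', 'walks', 'with')
Vocabulary size: 9

9


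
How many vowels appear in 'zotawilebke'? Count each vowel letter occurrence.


Scanning each character of 'zotawilebke':
  Position 1: 'z' -> consonant (running count: 0)
  Position 2: 'o' -> vowel (running count: 1)
  Position 3: 't' -> consonant (running count: 1)
  Position 4: 'a' -> vowel (running count: 2)
  Position 5: 'w' -> consonant (running count: 2)
  Position 6: 'i' -> vowel (running count: 3)
  Position 7: 'l' -> consonant (running count: 3)
  Position 8: 'e' -> vowel (running count: 4)
  Position 9: 'b' -> consonant (running count: 4)
  Position 10: 'k' -> consonant (running count: 4)
  Position 11: 'e' -> vowel (running count: 5)
Total vowels: 5

5


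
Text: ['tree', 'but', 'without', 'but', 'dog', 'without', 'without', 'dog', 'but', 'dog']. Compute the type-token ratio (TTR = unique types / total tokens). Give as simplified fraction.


Tokens: 10
Unique types: ('but', 'dog', 'tree', 'without') = 4
TTR = 4/10
Simplify: divide both by 2 -> 2/5
TTR = 2/5

2/5


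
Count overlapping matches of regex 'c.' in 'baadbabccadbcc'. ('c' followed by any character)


Pattern: c. means 'c' followed by any character.
Scanning 'baadbabccadbcc' position-by-position:
  Pos 0: window 'ba' -> no
  Pos 1: window 'aa' -> no
  Pos 2: window 'ad' -> no
  Pos 3: window 'db' -> no
  Pos 4: window 'ba' -> no
  Pos 5: window 'ab' -> no
  Pos 6: window 'bc' -> no
  Pos 7: window 'cc' -> MATCH
  Pos 8: window 'ca' -> MATCH
  Pos 9: window 'ad' -> no
  Pos 10: window 'db' -> no
  Pos 11: window 'bc' -> no
  Pos 12: window 'cc' -> MATCH
  Pos 13: window 'c' -> no
Total matches: 3

3


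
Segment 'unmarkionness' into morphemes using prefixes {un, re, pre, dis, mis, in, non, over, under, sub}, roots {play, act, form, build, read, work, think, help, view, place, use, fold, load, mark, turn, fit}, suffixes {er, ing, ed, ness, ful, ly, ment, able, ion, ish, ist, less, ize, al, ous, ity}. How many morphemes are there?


Segmenting 'unmarkionness' against the inventory:
  'un' -> prefix (morpheme 1)
  'mark' -> root (morpheme 2)
  'ion' -> suffix (morpheme 3)
  'ness' -> suffix (morpheme 4)
Total morphemes: 4

4


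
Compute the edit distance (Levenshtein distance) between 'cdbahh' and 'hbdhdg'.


Building DP table for s1='cdbahh' (len 6) and s2='hbdhdg' (len 6):
       h  b  d  h  d  g
    0  1  2  3  4  5  6
  c 1  1  2  3  4  5  6
  d 2  2  2  2  3  4  5
  b 3  3  2  3  3  4  5
  a 4  4  3  3  4  4  5
  h 5  4  4  4  3  4  5
  h 6  5  5  5  4  4  5
Edit distance = dp[6][6] = 5

5


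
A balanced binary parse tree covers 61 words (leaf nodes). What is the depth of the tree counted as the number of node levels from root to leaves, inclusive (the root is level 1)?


In a balanced binary tree with n leaves the deepest leaf is ceil(log2(n)) edges below the root,
so counting node levels inclusive of root and leaves gives ceil(log2(n)) + 1 levels.
log2(61) = 5.9307
ceil(5.9307) = 6
levels = 6 + 1 = 7

7


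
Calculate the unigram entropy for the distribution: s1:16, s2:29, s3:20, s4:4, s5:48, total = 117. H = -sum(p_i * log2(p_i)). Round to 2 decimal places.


Computing entropy H = -sum(p_i * log2(p_i)):
  s1: p = 16/117 = 0.1368, -p*log2(p) = 0.3925
  s2: p = 29/117 = 0.2479, -p*log2(p) = 0.4988
  s3: p = 20/117 = 0.1709, -p*log2(p) = 0.4356
  s4: p = 4/117 = 0.0342, -p*log2(p) = 0.1665
  s5: p = 48/117 = 0.4103, -p*log2(p) = 0.5273
H = sum of terms = 2.0207
Rounded to 2 decimals: 2.02

2.02


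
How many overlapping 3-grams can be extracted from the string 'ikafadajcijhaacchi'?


String 'ikafadajcijhaacchi' has length L = 18.
Number of overlapping n-grams = L - n + 1
Substituting: 18 - 3 + 1 = 16

16


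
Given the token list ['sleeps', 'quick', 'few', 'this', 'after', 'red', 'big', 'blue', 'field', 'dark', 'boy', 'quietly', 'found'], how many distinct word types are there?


Listing all tokens and tracking unique types:
  Token 1: 'sleeps' -> NEW (unique so far: 1)
  Token 2: 'quick' -> NEW (unique so far: 2)
  Token 3: 'few' -> NEW (unique so far: 3)
  Token 4: 'this' -> NEW (unique so far: 4)
  Token 5: 'after' -> NEW (unique so far: 5)
  Token 6: 'red' -> NEW (unique so far: 6)
  Token 7: 'big' -> NEW (unique so far: 7)
  Token 8: 'blue' -> NEW (unique so far: 8)
  Token 9: 'field' -> NEW (unique so far: 9)
  Token 10: 'dark' -> NEW (unique so far: 10)
  Token 11: 'boy' -> NEW (unique so far: 11)
  Token 12: 'quietly' -> NEW (unique so far: 12)
  Token 13: 'found' -> NEW (unique so far: 13)
Unique types: ('after', 'big', 'blue', 'boy', 'dark', 'few', 'field', 'found', 'quick', 'quietly', 'red', 'sleeps', 'this')
Vocabulary size: 13

13


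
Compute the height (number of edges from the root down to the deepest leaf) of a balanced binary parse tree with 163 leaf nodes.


In a balanced binary tree with n leaves the deepest leaf is ceil(log2(n)) edges below the root.
log2(163) = 7.3487
ceil(7.3487) = 8
height (edges) = 8

8


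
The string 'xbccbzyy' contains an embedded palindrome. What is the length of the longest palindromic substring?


Scanning 'xbccbzyy' for palindromic substrings.
Substring at positions 1-4: 'bccb'.
Check: reverse('bccb') = 'bccb' -> palindrome confirmed.
Neighbouring characters ('x' / 'z') break symmetry, so it cannot extend further.
No longer palindromic substring exists; longest length = 4

4


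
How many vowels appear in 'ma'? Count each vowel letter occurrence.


Scanning each character of 'ma':
  Position 1: 'm' -> consonant (running count: 0)
  Position 2: 'a' -> vowel (running count: 1)
Total vowels: 1

1


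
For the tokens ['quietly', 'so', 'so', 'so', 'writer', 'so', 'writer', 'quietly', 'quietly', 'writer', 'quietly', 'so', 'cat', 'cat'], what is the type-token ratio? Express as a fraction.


Tokens: 14
Unique types: ('cat', 'quietly', 'so', 'writer') = 4
TTR = 4/14
Simplify: divide both by 2 -> 2/7
TTR = 2/7

2/7


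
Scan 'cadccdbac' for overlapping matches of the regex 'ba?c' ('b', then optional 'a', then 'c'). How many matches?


Pattern: ba?c means 'b', then optional 'a', then 'c'.
Scanning 'cadccdbac' position-by-position:
  Pos 0: window 'cad' -> no
  Pos 1: window 'adc' -> no
  Pos 2: window 'dcc' -> no
  Pos 3: window 'ccd' -> no
  Pos 4: window 'cdb' -> no
  Pos 5: window 'dba' -> no
  Pos 6: window 'bac' -> MATCH
  Pos 7: window 'ac' -> no
  Pos 8: window 'c' -> no
Total matches: 1

1


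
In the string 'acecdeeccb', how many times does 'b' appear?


Scanning 'acecdeeccb' for 'b':
  Position 9: 'b' -> MATCH (count: 1)
Total occurrences of 'b': 1

1


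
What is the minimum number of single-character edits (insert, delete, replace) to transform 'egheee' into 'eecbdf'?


Building DP table for s1='egheee' (len 6) and s2='eecbdf' (len 6):
       e  e  c  b  d  f
    0  1  2  3  4  5  6
  e 1  0  1  2  3  4  5
  g 2  1  1  2  3  4  5
  h 3  2  2  2  3  4  5
  e 4  3  2  3  3  4  5
  e 5  4  3  3  4  4  5
  e 6  5  4  4  4  5  5
Edit distance = dp[6][6] = 5

5


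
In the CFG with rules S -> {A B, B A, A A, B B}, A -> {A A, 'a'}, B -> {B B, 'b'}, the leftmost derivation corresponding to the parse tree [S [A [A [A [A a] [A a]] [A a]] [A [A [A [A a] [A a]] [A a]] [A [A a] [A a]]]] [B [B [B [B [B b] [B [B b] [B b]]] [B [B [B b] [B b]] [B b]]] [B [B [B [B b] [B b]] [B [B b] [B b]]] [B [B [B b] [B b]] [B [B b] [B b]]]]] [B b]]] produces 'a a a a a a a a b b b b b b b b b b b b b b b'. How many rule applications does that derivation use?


Every bracketed nonterminal node [X ...] in the tree is produced by exactly one rule application.
Reading the tree off as a leftmost derivation:
  Step 1: S  =>  A B   (applied S -> A B)
  Step 2: A B  =>  A A B   (applied A -> A A)
  Step 3: A A B  =>  A A A B   (applied A -> A A)
  Step 4: A A A B  =>  A A A A B   (applied A -> A A)
  Step 5: A A A A B  =>  a A A A B   (applied A -> a)
  Step 6: a A A A B  =>  a a A A B   (applied A -> a)
  Step 7: a a A A B  =>  a a a A B   (applied A -> a)
  Step 8: a a a A B  =>  a a a A A B   (applied A -> A A)
  Step 9: a a a A A B  =>  a a a A A A B   (applied A -> A A)
  Step 10: a a a A A A B  =>  a a a A A A A B   (applied A -> A A)
  Step 11: a a a A A A A B  =>  a a a a A A A B   (applied A -> a)
  Step 12: a a a a A A A B  =>  a a a a a A A B   (applied A -> a)
  Step 13: a a a a a A A B  =>  a a a a a a A B   (applied A -> a)
  Step 14: a a a a a a A B  =>  a a a a a a A A B   (applied A -> A A)
  Step 15: a a a a a a A A B  =>  a a a a a a a A B   (applied A -> a)
  Step 16: a a a a a a a A B  =>  a a a a a a a a B   (applied A -> a)
  Step 17: a a a a a a a a B  =>  a a a a a a a a B B   (applied B -> B B)
  Step 18: a a a a a a a a B B  =>  a a a a a a a a B B B   (applied B -> B B)
  Step 19: a a a a a a a a B B B  =>  a a a a a a a a B B B B   (applied B -> B B)
  Step 20: a a a a a a a a B B B B  =>  a a a a a a a a B B B B B   (applied B -> B B)
  Step 21: a a a a a a a a B B B B B  =>  a a a a a a a a b B B B B   (applied B -> b)
  Step 22: a a a a a a a a b B B B B  =>  a a a a a a a a b B B B B B   (applied B -> B B)
  Step 23: a a a a a a a a b B B B B B  =>  a a a a a a a a b b B B B B   (applied B -> b)
  Step 24: a a a a a a a a b b B B B B  =>  a a a a a a a a b b b B B B   (applied B -> b)
  Step 25: a a a a a a a a b b b B B B  =>  a a a a a a a a b b b B B B B   (applied B -> B B)
  Step 26: a a a a a a a a b b b B B B B  =>  a a a a a a a a b b b B B B B B   (applied B -> B B)
  Step 27: a a a a a a a a b b b B B B B B  =>  a a a a a a a a b b b b B B B B   (applied B -> b)
  Step 28: a a a a a a a a b b b b B B B B  =>  a a a a a a a a b b b b b B B B   (applied B -> b)
  Step 29: a a a a a a a a b b b b b B B B  =>  a a a a a a a a b b b b b b B B   (applied B -> b)
  Step 30: a a a a a a a a b b b b b b B B  =>  a a a a a a a a b b b b b b B B B   (applied B -> B B)
  Step 31: a a a a a a a a b b b b b b B B B  =>  a a a a a a a a b b b b b b B B B B   (applied B -> B B)
  Step 32: a a a a a a a a b b b b b b B B B B  =>  a a a a a a a a b b b b b b B B B B B   (applied B -> B B)
  Step 33: a a a a a a a a b b b b b b B B B B B  =>  a a a a a a a a b b b b b b b B B B B   (applied B -> b)
  Step 34: a a a a a a a a b b b b b b b B B B B  =>  a a a a a a a a b b b b b b b b B B B   (applied B -> b)
  Step 35: a a a a a a a a b b b b b b b b B B B  =>  a a a a a a a a b b b b b b b b B B B B   (applied B -> B B)
  Step 36: a a a a a a a a b b b b b b b b B B B B  =>  a a a a a a a a b b b b b b b b b B B B   (applied B -> b)
  Step 37: a a a a a a a a b b b b b b b b b B B B  =>  a a a a a a a a b b b b b b b b b b B B   (applied B -> b)
  Step 38: a a a a a a a a b b b b b b b b b b B B  =>  a a a a a a a a b b b b b b b b b b B B B   (applied B -> B B)
  Step 39: a a a a a a a a b b b b b b b b b b B B B  =>  a a a a a a a a b b b b b b b b b b B B B B   (applied B -> B B)
  Step 40: a a a a a a a a b b b b b b b b b b B B B B  =>  a a a a a a a a b b b b b b b b b b b B B B   (applied B -> b)
  Step 41: a a a a a a a a b b b b b b b b b b b B B B  =>  a a a a a a a a b b b b b b b b b b b b B B   (applied B -> b)
  Step 42: a a a a a a a a b b b b b b b b b b b b B B  =>  a a a a a a a a b b b b b b b b b b b b B B B   (applied B -> B B)
  Step 43: a a a a a a a a b b b b b b b b b b b b B B B  =>  a a a a a a a a b b b b b b b b b b b b b B B   (applied B -> b)
  Step 44: a a a a a a a a b b b b b b b b b b b b b B B  =>  a a a a a a a a b b b b b b b b b b b b b b B   (applied B -> b)
  Step 45: a a a a a a a a b b b b b b b b b b b b b b B  =>  a a a a a a a a b b b b b b b b b b b b b b b   (applied B -> b)
Final yield: a a a a a a a a b b b b b b b b b b b b b b b
Total rewrite steps: 45

45


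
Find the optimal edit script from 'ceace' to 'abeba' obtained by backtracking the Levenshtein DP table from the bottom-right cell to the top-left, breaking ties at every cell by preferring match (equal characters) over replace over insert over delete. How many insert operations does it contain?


Edit distance = 5. Backtracking from cell (5, 5) with preference match > replace > insert > delete,
then listing the resulting alignment 'ceace' -> 'abeba' left to right:
  Step 1: replace c->a
  Step 2: replace e->b
  Step 3: replace a->e
  Step 4: replace c->b
  Step 5: replace e->a
Total insertions: 0

0


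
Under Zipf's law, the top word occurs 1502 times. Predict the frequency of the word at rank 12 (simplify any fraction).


Zipf's law: freq(rank) = f1 / rank
f1 = 1502, rank = 12
freq = 1502 / 12
GCD(1502, 12) = 2
Simplified: 751/6

751/6


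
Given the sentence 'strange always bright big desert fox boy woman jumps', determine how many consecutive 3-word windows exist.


Word trigrams from [9] words:
  Trigram 1: (strange always bright)
  Trigram 2: (always bright big)
  Trigram 3: (bright big desert)
  Trigram 4: (big desert fox)
  Trigram 5: (desert fox boy)
  Trigram 6: (fox boy woman)
  Trigram 7: (boy woman jumps)
Total word trigrams: 9 - 2 = 7

7


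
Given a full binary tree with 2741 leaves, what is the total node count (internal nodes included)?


Leaf nodes (terminals): 2741
Internal nodes = n - 1 = 2741 - 1 = 2740
Total = leaves + internal = 2741 + 2740 = 5481

5481


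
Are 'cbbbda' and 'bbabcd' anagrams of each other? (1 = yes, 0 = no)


Sort characters of 'cbbbda': 'abbbcd'
Sort characters of 'bbabcd': 'abbbcd'
Sorted forms match -> they ARE anagrams
Result: 1

1


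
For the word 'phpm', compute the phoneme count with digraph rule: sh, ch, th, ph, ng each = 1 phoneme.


Parsing 'phpm' greedily, digraphs first:
  'ph' -> digraph (1 consonant phoneme) (phonemes so far: 1)
  'p' -> consonant phoneme (phonemes so far: 2)
  'm' -> consonant phoneme (phonemes so far: 3)
Total phonemes: 3

3


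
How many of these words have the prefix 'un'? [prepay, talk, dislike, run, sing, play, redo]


Checking each word for prefix 'un':
  'prepay' -> no (count: 0)
  'talk' -> no (count: 0)
  'dislike' -> no (count: 0)
  'run' -> no (count: 0)
  'sing' -> no (count: 0)
  'play' -> no (count: 0)
  'redo' -> no (count: 0)
Total with prefix 'un': 0

0


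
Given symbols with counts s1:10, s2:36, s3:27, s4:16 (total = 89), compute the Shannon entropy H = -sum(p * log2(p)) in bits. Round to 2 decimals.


Computing entropy H = -sum(p_i * log2(p_i)):
  s1: p = 10/89 = 0.1124, -p*log2(p) = 0.3544
  s2: p = 36/89 = 0.4045, -p*log2(p) = 0.5282
  s3: p = 27/89 = 0.3034, -p*log2(p) = 0.5221
  s4: p = 16/89 = 0.1798, -p*log2(p) = 0.4451
H = sum of terms = 1.8498
Rounded to 2 decimals: 1.85

1.85


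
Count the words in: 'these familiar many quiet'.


Counting words by splitting on spaces:
  Word 1: 'these'
  Word 2: 'familiar'
  Word 3: 'many'
  Word 4: 'quiet'
Total words: 4

4


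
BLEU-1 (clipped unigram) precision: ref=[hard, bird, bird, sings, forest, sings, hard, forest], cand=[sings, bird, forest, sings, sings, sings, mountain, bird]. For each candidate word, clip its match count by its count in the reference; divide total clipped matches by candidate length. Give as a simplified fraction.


Reference word counts: {'bird': 2, 'forest': 2, 'hard': 2, 'sings': 2}
Checking each candidate word (with clipping):
  'sings' -> in reference (ref count 2, used 1/2) -> match (matches: 1)
  'bird' -> in reference (ref count 2, used 1/2) -> match (matches: 2)
  'forest' -> in reference (ref count 2, used 1/2) -> match (matches: 3)
  'sings' -> in reference (ref count 2, used 2/2) -> match (matches: 4)
  'sings' -> ref count 2 already used up (2/2) -> clipped, no match (matches: 4)
  'sings' -> ref count 2 already used up (2/2) -> clipped, no match (matches: 4)
  'mountain' -> not in reference -> no match (matches: 4)
  'bird' -> in reference (ref count 2, used 2/2) -> match (matches: 5)
Clipped matches: 5, Candidate length: 8
Precision = 5/8

5/8


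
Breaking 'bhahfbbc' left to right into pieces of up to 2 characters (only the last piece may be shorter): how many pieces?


'bhahfbbc' has 8 characters.
Chunking with max size 2:
  Chunk 1: 'bh' (positions 0-1)
  Chunk 2: 'ah' (positions 2-3)
  Chunk 3: 'fb' (positions 4-5)
  Chunk 4: 'bc' (positions 6-7)
Total chunks: ceil(8 / 2) = 4

4
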